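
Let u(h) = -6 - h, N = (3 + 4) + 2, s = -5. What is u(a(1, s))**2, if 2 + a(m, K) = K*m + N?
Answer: 64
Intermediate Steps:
N = 9 (N = 7 + 2 = 9)
a(m, K) = 7 + K*m (a(m, K) = -2 + (K*m + 9) = -2 + (9 + K*m) = 7 + K*m)
u(a(1, s))**2 = (-6 - (7 - 5*1))**2 = (-6 - (7 - 5))**2 = (-6 - 1*2)**2 = (-6 - 2)**2 = (-8)**2 = 64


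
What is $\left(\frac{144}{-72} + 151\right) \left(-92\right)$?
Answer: $-13708$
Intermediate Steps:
$\left(\frac{144}{-72} + 151\right) \left(-92\right) = \left(144 \left(- \frac{1}{72}\right) + 151\right) \left(-92\right) = \left(-2 + 151\right) \left(-92\right) = 149 \left(-92\right) = -13708$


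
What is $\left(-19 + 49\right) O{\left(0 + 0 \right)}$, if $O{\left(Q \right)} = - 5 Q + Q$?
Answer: $0$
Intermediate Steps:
$O{\left(Q \right)} = - 4 Q$
$\left(-19 + 49\right) O{\left(0 + 0 \right)} = \left(-19 + 49\right) \left(- 4 \left(0 + 0\right)\right) = 30 \left(\left(-4\right) 0\right) = 30 \cdot 0 = 0$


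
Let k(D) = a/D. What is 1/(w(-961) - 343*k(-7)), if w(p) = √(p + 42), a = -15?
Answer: -735/541144 - I*√919/541144 ≈ -0.0013582 - 5.602e-5*I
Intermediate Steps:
k(D) = -15/D
w(p) = √(42 + p)
1/(w(-961) - 343*k(-7)) = 1/(√(42 - 961) - (-5145)/(-7)) = 1/(√(-919) - (-5145)*(-1)/7) = 1/(I*√919 - 343*15/7) = 1/(I*√919 - 735) = 1/(-735 + I*√919)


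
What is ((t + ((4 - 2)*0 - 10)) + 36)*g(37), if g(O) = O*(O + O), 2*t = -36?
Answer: 21904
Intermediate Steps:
t = -18 (t = (½)*(-36) = -18)
g(O) = 2*O² (g(O) = O*(2*O) = 2*O²)
((t + ((4 - 2)*0 - 10)) + 36)*g(37) = ((-18 + ((4 - 2)*0 - 10)) + 36)*(2*37²) = ((-18 + (2*0 - 10)) + 36)*(2*1369) = ((-18 + (0 - 10)) + 36)*2738 = ((-18 - 10) + 36)*2738 = (-28 + 36)*2738 = 8*2738 = 21904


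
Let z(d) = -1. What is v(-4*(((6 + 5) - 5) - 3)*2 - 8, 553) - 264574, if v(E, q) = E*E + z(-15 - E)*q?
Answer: -264103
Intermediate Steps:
v(E, q) = E² - q (v(E, q) = E*E - q = E² - q)
v(-4*(((6 + 5) - 5) - 3)*2 - 8, 553) - 264574 = ((-4*(((6 + 5) - 5) - 3)*2 - 8)² - 1*553) - 264574 = ((-4*((11 - 5) - 3)*2 - 8)² - 553) - 264574 = ((-4*(6 - 3)*2 - 8)² - 553) - 264574 = ((-12*2 - 8)² - 553) - 264574 = ((-4*6 - 8)² - 553) - 264574 = ((-24 - 8)² - 553) - 264574 = ((-32)² - 553) - 264574 = (1024 - 553) - 264574 = 471 - 264574 = -264103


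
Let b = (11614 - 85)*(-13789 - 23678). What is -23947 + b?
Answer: -431980990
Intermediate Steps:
b = -431957043 (b = 11529*(-37467) = -431957043)
-23947 + b = -23947 - 431957043 = -431980990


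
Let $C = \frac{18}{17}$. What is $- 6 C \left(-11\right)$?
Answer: $\frac{1188}{17} \approx 69.882$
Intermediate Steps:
$C = \frac{18}{17}$ ($C = 18 \cdot \frac{1}{17} = \frac{18}{17} \approx 1.0588$)
$- 6 C \left(-11\right) = \left(-6\right) \frac{18}{17} \left(-11\right) = \left(- \frac{108}{17}\right) \left(-11\right) = \frac{1188}{17}$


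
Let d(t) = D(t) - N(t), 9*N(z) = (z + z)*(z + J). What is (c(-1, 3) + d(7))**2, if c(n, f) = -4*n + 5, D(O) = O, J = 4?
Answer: 100/81 ≈ 1.2346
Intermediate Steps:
c(n, f) = 5 - 4*n
N(z) = 2*z*(4 + z)/9 (N(z) = ((z + z)*(z + 4))/9 = ((2*z)*(4 + z))/9 = (2*z*(4 + z))/9 = 2*z*(4 + z)/9)
d(t) = t - 2*t*(4 + t)/9
(c(-1, 3) + d(7))**2 = ((5 - 4*(-1)) + (1/9)*7*(1 - 2*7))**2 = ((5 + 4) + (1/9)*7*(1 - 14))**2 = (9 + (1/9)*7*(-13))**2 = (9 - 91/9)**2 = (-10/9)**2 = 100/81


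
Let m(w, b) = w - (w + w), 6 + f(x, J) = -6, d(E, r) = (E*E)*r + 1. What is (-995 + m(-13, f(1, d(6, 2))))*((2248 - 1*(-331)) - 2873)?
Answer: 288708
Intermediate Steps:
d(E, r) = 1 + r*E² (d(E, r) = E²*r + 1 = r*E² + 1 = 1 + r*E²)
f(x, J) = -12 (f(x, J) = -6 - 6 = -12)
m(w, b) = -w (m(w, b) = w - 2*w = -w)
(-995 + m(-13, f(1, d(6, 2))))*((2248 - 1*(-331)) - 2873) = (-995 - 1*(-13))*((2248 - 1*(-331)) - 2873) = (-995 + 13)*((2248 + 331) - 2873) = -982*(2579 - 2873) = -982*(-294) = 288708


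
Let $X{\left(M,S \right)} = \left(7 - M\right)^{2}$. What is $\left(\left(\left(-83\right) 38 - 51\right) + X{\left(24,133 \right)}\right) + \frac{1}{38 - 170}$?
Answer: $- \frac{384913}{132} \approx -2916.0$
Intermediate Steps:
$\left(\left(\left(-83\right) 38 - 51\right) + X{\left(24,133 \right)}\right) + \frac{1}{38 - 170} = \left(\left(\left(-83\right) 38 - 51\right) + \left(-7 + 24\right)^{2}\right) + \frac{1}{38 - 170} = \left(\left(-3154 - 51\right) + 17^{2}\right) + \frac{1}{38 - 170} = \left(-3205 + 289\right) + \frac{1}{-132} = -2916 - \frac{1}{132} = - \frac{384913}{132}$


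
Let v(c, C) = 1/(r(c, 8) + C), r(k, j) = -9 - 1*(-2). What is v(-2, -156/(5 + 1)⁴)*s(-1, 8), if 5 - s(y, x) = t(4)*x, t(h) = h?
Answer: 2916/769 ≈ 3.7919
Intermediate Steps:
r(k, j) = -7 (r(k, j) = -9 + 2 = -7)
s(y, x) = 5 - 4*x
v(c, C) = 1/(-7 + C)
v(-2, -156/(5 + 1)⁴)*s(-1, 8) = (5 - 4*8)/(-7 - 156/(5 + 1)⁴) = (5 - 32)/(-7 - 156/((6²)²)) = -27/(-7 - 156/(36²)) = -27/(-7 - 156/1296) = -27/(-7 - 156*1/1296) = -27/(-7 - 13/108) = -27/(-769/108) = -108/769*(-27) = 2916/769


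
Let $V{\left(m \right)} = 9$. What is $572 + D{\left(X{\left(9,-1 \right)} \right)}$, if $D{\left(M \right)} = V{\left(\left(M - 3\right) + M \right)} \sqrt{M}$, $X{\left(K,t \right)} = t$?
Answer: $572 + 9 i \approx 572.0 + 9.0 i$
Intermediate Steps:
$D{\left(M \right)} = 9 \sqrt{M}$
$572 + D{\left(X{\left(9,-1 \right)} \right)} = 572 + 9 \sqrt{-1} = 572 + 9 i$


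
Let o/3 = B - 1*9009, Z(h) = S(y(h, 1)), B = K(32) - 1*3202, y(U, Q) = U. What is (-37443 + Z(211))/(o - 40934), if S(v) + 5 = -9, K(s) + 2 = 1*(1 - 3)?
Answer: 37457/77579 ≈ 0.48282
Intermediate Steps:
K(s) = -4 (K(s) = -2 + 1*(1 - 3) = -2 + 1*(-2) = -2 - 2 = -4)
S(v) = -14 (S(v) = -5 - 9 = -14)
B = -3206 (B = -4 - 1*3202 = -4 - 3202 = -3206)
Z(h) = -14
o = -36645 (o = 3*(-3206 - 1*9009) = 3*(-3206 - 9009) = 3*(-12215) = -36645)
(-37443 + Z(211))/(o - 40934) = (-37443 - 14)/(-36645 - 40934) = -37457/(-77579) = -37457*(-1/77579) = 37457/77579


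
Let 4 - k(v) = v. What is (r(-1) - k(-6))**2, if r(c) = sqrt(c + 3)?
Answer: (10 - sqrt(2))**2 ≈ 73.716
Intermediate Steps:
k(v) = 4 - v
r(c) = sqrt(3 + c)
(r(-1) - k(-6))**2 = (sqrt(3 - 1) - (4 - 1*(-6)))**2 = (sqrt(2) - (4 + 6))**2 = (sqrt(2) - 1*10)**2 = (sqrt(2) - 10)**2 = (-10 + sqrt(2))**2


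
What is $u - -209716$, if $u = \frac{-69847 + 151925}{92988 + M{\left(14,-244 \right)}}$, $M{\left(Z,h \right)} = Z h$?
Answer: $\frac{9392381815}{44786} \approx 2.0972 \cdot 10^{5}$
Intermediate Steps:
$u = \frac{41039}{44786}$ ($u = \frac{-69847 + 151925}{92988 + 14 \left(-244\right)} = \frac{82078}{92988 - 3416} = \frac{82078}{89572} = 82078 \cdot \frac{1}{89572} = \frac{41039}{44786} \approx 0.91634$)
$u - -209716 = \frac{41039}{44786} - -209716 = \frac{41039}{44786} + 209716 = \frac{9392381815}{44786}$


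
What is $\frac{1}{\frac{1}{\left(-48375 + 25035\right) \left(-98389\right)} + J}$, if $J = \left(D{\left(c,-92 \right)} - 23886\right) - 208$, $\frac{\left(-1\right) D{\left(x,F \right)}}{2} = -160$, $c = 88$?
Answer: $- \frac{2296399260}{54594596007239} \approx -4.2063 \cdot 10^{-5}$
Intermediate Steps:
$D{\left(x,F \right)} = 320$ ($D{\left(x,F \right)} = \left(-2\right) \left(-160\right) = 320$)
$J = -23774$ ($J = \left(320 - 23886\right) - 208 = -23566 - 208 = -23774$)
$\frac{1}{\frac{1}{\left(-48375 + 25035\right) \left(-98389\right)} + J} = \frac{1}{\frac{1}{\left(-48375 + 25035\right) \left(-98389\right)} - 23774} = \frac{1}{\frac{1}{-23340} \left(- \frac{1}{98389}\right) - 23774} = \frac{1}{\left(- \frac{1}{23340}\right) \left(- \frac{1}{98389}\right) - 23774} = \frac{1}{\frac{1}{2296399260} - 23774} = \frac{1}{- \frac{54594596007239}{2296399260}} = - \frac{2296399260}{54594596007239}$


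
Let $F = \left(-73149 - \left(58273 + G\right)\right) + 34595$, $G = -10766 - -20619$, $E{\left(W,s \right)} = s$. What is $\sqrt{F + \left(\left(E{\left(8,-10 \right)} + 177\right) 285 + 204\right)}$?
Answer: $i \sqrt{58881} \approx 242.65 i$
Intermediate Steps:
$G = 9853$ ($G = -10766 + 20619 = 9853$)
$F = -106680$ ($F = \left(-73149 - 68126\right) + 34595 = -141275 + 34595 = -106680$)
$\sqrt{F + \left(\left(E{\left(8,-10 \right)} + 177\right) 285 + 204\right)} = \sqrt{-106680 + \left(\left(-10 + 177\right) 285 + 204\right)} = \sqrt{-106680 + \left(167 \cdot 285 + 204\right)} = \sqrt{-106680 + \left(47595 + 204\right)} = \sqrt{-106680 + 47799} = \sqrt{-58881} = i \sqrt{58881}$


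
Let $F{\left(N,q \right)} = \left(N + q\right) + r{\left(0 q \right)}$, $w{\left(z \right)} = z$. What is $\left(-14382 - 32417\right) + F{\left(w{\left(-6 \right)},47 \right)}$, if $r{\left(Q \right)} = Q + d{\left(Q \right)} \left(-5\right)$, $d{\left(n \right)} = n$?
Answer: $-46758$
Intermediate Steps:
$r{\left(Q \right)} = - 4 Q$ ($r{\left(Q \right)} = Q + Q \left(-5\right) = Q - 5 Q = - 4 Q$)
$F{\left(N,q \right)} = N + q$ ($F{\left(N,q \right)} = \left(N + q\right) - 4 \cdot 0 q = \left(N + q\right) - 0 = \left(N + q\right) + 0 = N + q$)
$\left(-14382 - 32417\right) + F{\left(w{\left(-6 \right)},47 \right)} = \left(-14382 - 32417\right) + \left(-6 + 47\right) = -46799 + 41 = -46758$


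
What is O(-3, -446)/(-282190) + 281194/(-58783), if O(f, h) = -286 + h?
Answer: -39653552852/8293987385 ≈ -4.7810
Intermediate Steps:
O(-3, -446)/(-282190) + 281194/(-58783) = (-286 - 446)/(-282190) + 281194/(-58783) = -732*(-1/282190) + 281194*(-1/58783) = 366/141095 - 281194/58783 = -39653552852/8293987385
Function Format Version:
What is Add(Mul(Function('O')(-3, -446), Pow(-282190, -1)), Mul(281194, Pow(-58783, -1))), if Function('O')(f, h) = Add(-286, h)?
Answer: Rational(-39653552852, 8293987385) ≈ -4.7810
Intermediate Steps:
Add(Mul(Function('O')(-3, -446), Pow(-282190, -1)), Mul(281194, Pow(-58783, -1))) = Add(Mul(Add(-286, -446), Pow(-282190, -1)), Mul(281194, Pow(-58783, -1))) = Add(Mul(-732, Rational(-1, 282190)), Mul(281194, Rational(-1, 58783))) = Add(Rational(366, 141095), Rational(-281194, 58783)) = Rational(-39653552852, 8293987385)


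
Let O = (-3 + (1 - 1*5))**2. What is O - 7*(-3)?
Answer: 70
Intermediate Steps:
O = 49 (O = (-3 + (1 - 5))**2 = (-3 - 4)**2 = (-7)**2 = 49)
O - 7*(-3) = 49 - 7*(-3) = 49 + 21 = 70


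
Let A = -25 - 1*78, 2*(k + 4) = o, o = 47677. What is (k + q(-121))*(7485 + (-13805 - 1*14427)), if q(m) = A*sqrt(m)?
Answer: -988988743/2 + 23506351*I ≈ -4.9449e+8 + 2.3506e+7*I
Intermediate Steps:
k = 47669/2 (k = -4 + (1/2)*47677 = -4 + 47677/2 = 47669/2 ≈ 23835.)
A = -103 (A = -25 - 78 = -103)
q(m) = -103*sqrt(m)
(k + q(-121))*(7485 + (-13805 - 1*14427)) = (47669/2 - 1133*I)*(7485 + (-13805 - 1*14427)) = (47669/2 - 1133*I)*(7485 + (-13805 - 14427)) = (47669/2 - 1133*I)*(7485 - 28232) = (47669/2 - 1133*I)*(-20747) = -988988743/2 + 23506351*I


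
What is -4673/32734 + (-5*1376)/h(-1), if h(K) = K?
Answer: 225205247/32734 ≈ 6879.9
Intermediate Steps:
-4673/32734 + (-5*1376)/h(-1) = -4673/32734 - 5*1376/(-1) = -4673*1/32734 - 6880*(-1) = -4673/32734 + 6880 = 225205247/32734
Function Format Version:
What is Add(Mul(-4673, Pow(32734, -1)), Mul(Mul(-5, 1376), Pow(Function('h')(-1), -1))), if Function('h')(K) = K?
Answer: Rational(225205247, 32734) ≈ 6879.9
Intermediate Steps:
Add(Mul(-4673, Pow(32734, -1)), Mul(Mul(-5, 1376), Pow(Function('h')(-1), -1))) = Add(Mul(-4673, Pow(32734, -1)), Mul(Mul(-5, 1376), Pow(-1, -1))) = Add(Mul(-4673, Rational(1, 32734)), Mul(-6880, -1)) = Add(Rational(-4673, 32734), 6880) = Rational(225205247, 32734)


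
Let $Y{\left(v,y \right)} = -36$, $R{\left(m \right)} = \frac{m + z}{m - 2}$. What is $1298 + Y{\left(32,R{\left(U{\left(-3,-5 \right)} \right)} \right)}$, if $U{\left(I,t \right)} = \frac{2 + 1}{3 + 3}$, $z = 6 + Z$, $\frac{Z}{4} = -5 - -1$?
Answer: $1262$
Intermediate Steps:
$Z = -16$ ($Z = 4 \left(-5 - -1\right) = 4 \left(-5 + 1\right) = 4 \left(-4\right) = -16$)
$z = -10$ ($z = 6 - 16 = -10$)
$U{\left(I,t \right)} = \frac{1}{2}$ ($U{\left(I,t \right)} = \frac{3}{6} = 3 \cdot \frac{1}{6} = \frac{1}{2}$)
$R{\left(m \right)} = \frac{-10 + m}{-2 + m}$ ($R{\left(m \right)} = \frac{m - 10}{m - 2} = \frac{-10 + m}{-2 + m}$)
$1298 + Y{\left(32,R{\left(U{\left(-3,-5 \right)} \right)} \right)} = 1298 - 36 = 1262$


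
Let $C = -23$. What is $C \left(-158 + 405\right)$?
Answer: $-5681$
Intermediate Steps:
$C \left(-158 + 405\right) = - 23 \left(-158 + 405\right) = \left(-23\right) 247 = -5681$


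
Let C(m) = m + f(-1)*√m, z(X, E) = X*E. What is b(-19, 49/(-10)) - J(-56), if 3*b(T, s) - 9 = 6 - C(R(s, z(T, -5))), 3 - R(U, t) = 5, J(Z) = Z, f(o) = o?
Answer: 185/3 + I*√2/3 ≈ 61.667 + 0.4714*I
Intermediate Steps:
z(X, E) = E*X
R(U, t) = -2 (R(U, t) = 3 - 1*5 = 3 - 5 = -2)
C(m) = m - √m
b(T, s) = 17/3 + I*√2/3 (b(T, s) = 3 + (6 - (-2 - √(-2)))/3 = 3 + (6 - (-2 - I*√2))/3 = 3 + (6 + (2 + I*√2))/3 = 3 + (8 + I*√2)/3 = 3 + (8/3 + I*√2/3) = 17/3 + I*√2/3)
b(-19, 49/(-10)) - J(-56) = (17/3 + I*√2/3) - 1*(-56) = (17/3 + I*√2/3) + 56 = 185/3 + I*√2/3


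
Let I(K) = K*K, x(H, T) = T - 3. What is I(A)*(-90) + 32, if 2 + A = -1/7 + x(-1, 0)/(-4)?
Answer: -55901/392 ≈ -142.60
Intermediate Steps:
x(H, T) = -3 + T
A = -39/28 (A = -2 + (-1/7 + (-3 + 0)/(-4)) = -2 + (-1*⅐ - 3*(-¼)) = -2 + (-⅐ + ¾) = -2 + 17/28 = -39/28 ≈ -1.3929)
I(K) = K²
I(A)*(-90) + 32 = (-39/28)²*(-90) + 32 = (1521/784)*(-90) + 32 = -68445/392 + 32 = -55901/392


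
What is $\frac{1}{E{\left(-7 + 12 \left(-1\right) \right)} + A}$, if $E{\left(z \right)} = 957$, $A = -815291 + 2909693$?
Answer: $\frac{1}{2095359} \approx 4.7725 \cdot 10^{-7}$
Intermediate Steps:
$A = 2094402$
$\frac{1}{E{\left(-7 + 12 \left(-1\right) \right)} + A} = \frac{1}{957 + 2094402} = \frac{1}{2095359}$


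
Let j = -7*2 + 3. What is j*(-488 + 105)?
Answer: 4213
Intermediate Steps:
j = -11 (j = -14 + 3 = -11)
j*(-488 + 105) = -11*(-488 + 105) = -11*(-383) = 4213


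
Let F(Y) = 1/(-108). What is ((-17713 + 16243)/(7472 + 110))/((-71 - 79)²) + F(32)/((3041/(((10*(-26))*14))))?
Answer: 1723563919/155633818500 ≈ 0.011074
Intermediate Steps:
F(Y) = -1/108
((-17713 + 16243)/(7472 + 110))/((-71 - 79)²) + F(32)/((3041/(((10*(-26))*14)))) = ((-17713 + 16243)/(7472 + 110))/((-71 - 79)²) - 1/(108*(3041/(((10*(-26))*14)))) = (-1470/7582)/((-150)²) - 1/(108*(3041/((-260*14)))) = -1470*1/7582/22500 - 1/(108*(3041/(-3640))) = -735/3791*1/22500 - 1/(108*(3041*(-1/3640))) = -49/5686500 - 1/(108*(-3041/3640)) = -49/5686500 - 1/108*(-3640/3041) = -49/5686500 + 910/82107 = 1723563919/155633818500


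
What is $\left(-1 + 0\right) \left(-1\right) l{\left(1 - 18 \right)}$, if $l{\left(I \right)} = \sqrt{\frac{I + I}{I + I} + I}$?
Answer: $4 i \approx 4.0 i$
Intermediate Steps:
$l{\left(I \right)} = \sqrt{1 + I}$ ($l{\left(I \right)} = \sqrt{\frac{2 I}{2 I} + I} = \sqrt{2 I \frac{1}{2 I} + I} = \sqrt{1 + I}$)
$\left(-1 + 0\right) \left(-1\right) l{\left(1 - 18 \right)} = \left(-1 + 0\right) \left(-1\right) \sqrt{1 + \left(1 - 18\right)} = \left(-1\right) \left(-1\right) \sqrt{1 + \left(1 - 18\right)} = 1 \sqrt{1 - 17} = 1 \sqrt{-16} = 1 \cdot 4 i = 4 i$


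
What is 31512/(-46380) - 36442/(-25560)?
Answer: 7372777/9878940 ≈ 0.74631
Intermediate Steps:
31512/(-46380) - 36442/(-25560) = 31512*(-1/46380) - 36442*(-1/25560) = -2626/3865 + 18221/12780 = 7372777/9878940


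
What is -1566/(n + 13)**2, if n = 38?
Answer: -174/289 ≈ -0.60208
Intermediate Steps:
-1566/(n + 13)**2 = -1566/(38 + 13)**2 = -1566/(51**2) = -1566/2601 = -1566*1/2601 = -174/289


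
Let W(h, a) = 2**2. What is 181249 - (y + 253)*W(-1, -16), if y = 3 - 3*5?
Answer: 180285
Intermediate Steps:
y = -12 (y = 3 - 15 = -12)
W(h, a) = 4
181249 - (y + 253)*W(-1, -16) = 181249 - (-12 + 253)*4 = 181249 - 241*4 = 181249 - 1*964 = 181249 - 964 = 180285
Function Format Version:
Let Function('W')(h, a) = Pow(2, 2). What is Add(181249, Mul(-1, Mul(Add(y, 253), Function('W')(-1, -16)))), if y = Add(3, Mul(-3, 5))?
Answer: 180285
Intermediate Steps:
y = -12 (y = Add(3, -15) = -12)
Function('W')(h, a) = 4
Add(181249, Mul(-1, Mul(Add(y, 253), Function('W')(-1, -16)))) = Add(181249, Mul(-1, Mul(Add(-12, 253), 4))) = Add(181249, Mul(-1, Mul(241, 4))) = Add(181249, Mul(-1, 964)) = Add(181249, -964) = 180285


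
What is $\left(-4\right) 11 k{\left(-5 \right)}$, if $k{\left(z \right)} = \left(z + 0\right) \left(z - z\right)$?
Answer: $0$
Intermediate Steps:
$k{\left(z \right)} = 0$ ($k{\left(z \right)} = z 0 = 0$)
$\left(-4\right) 11 k{\left(-5 \right)} = \left(-4\right) 11 \cdot 0 = \left(-44\right) 0 = 0$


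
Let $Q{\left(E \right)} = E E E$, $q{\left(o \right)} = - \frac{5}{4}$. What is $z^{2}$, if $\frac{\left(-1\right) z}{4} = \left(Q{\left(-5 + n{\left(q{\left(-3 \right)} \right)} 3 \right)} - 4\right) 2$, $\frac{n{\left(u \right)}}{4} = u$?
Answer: $4100097024$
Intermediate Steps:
$q{\left(o \right)} = - \frac{5}{4}$ ($q{\left(o \right)} = \left(-5\right) \frac{1}{4} = - \frac{5}{4}$)
$n{\left(u \right)} = 4 u$
$Q{\left(E \right)} = E^{3}$ ($Q{\left(E \right)} = E^{2} E = E^{3}$)
$z = 64032$ ($z = - 4 \left(\left(-5 + 4 \left(- \frac{5}{4}\right) 3\right)^{3} - 4\right) 2 = - 4 \left(\left(-5 - 15\right)^{3} - 4\right) 2 = - 4 \left(\left(-20\right)^{3} - 4\right) 2 = - 4 \left(-8000 - 4\right) 2 = - 4 \left(\left(-8004\right) 2\right) = \left(-4\right) \left(-16008\right) = 64032$)
$z^{2} = 64032^{2} = 4100097024$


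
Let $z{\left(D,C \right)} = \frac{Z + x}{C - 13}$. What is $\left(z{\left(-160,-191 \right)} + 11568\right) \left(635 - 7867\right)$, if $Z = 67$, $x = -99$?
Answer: $- \frac{4266706432}{51} \approx -8.3661 \cdot 10^{7}$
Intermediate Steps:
$z{\left(D,C \right)} = - \frac{32}{-13 + C}$ ($z{\left(D,C \right)} = \frac{67 - 99}{C - 13} = - \frac{32}{-13 + C}$)
$\left(z{\left(-160,-191 \right)} + 11568\right) \left(635 - 7867\right) = \left(- \frac{32}{-13 - 191} + 11568\right) \left(635 - 7867\right) = \left(- \frac{32}{-204} + 11568\right) \left(-7232\right) = \left(\left(-32\right) \left(- \frac{1}{204}\right) + 11568\right) \left(-7232\right) = \left(\frac{8}{51} + 11568\right) \left(-7232\right) = \frac{589976}{51} \left(-7232\right) = - \frac{4266706432}{51}$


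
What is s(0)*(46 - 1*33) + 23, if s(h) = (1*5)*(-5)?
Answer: -302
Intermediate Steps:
s(h) = -25 (s(h) = 5*(-5) = -25)
s(0)*(46 - 1*33) + 23 = -25*(46 - 1*33) + 23 = -25*(46 - 33) + 23 = -25*13 + 23 = -325 + 23 = -302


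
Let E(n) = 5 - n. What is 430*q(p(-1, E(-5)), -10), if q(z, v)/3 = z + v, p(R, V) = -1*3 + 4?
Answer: -11610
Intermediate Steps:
p(R, V) = 1 (p(R, V) = -3 + 4 = 1)
q(z, v) = 3*v + 3*z (q(z, v) = 3*(z + v) = 3*(v + z) = 3*v + 3*z)
430*q(p(-1, E(-5)), -10) = 430*(3*(-10) + 3*1) = 430*(-30 + 3) = 430*(-27) = -11610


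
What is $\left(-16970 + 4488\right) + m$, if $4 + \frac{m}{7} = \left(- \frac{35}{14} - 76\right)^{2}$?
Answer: $\frac{122503}{4} \approx 30626.0$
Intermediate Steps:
$m = \frac{172431}{4}$ ($m = -28 + 7 \left(- \frac{35}{14} - 76\right)^{2} = -28 + 7 \left(\left(-35\right) \frac{1}{14} - 76\right)^{2} = -28 + 7 \left(- \frac{5}{2} - 76\right)^{2} = -28 + 7 \left(- \frac{157}{2}\right)^{2} = -28 + 7 \cdot \frac{24649}{4} = -28 + \frac{172543}{4} = \frac{172431}{4} \approx 43108.0$)
$\left(-16970 + 4488\right) + m = \left(-16970 + 4488\right) + \frac{172431}{4} = -12482 + \frac{172431}{4} = \frac{122503}{4}$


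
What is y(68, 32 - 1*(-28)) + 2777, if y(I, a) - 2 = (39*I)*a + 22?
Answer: 161921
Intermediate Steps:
y(I, a) = 24 + 39*I*a (y(I, a) = 2 + ((39*I)*a + 22) = 2 + (39*I*a + 22) = 2 + (22 + 39*I*a) = 24 + 39*I*a)
y(68, 32 - 1*(-28)) + 2777 = (24 + 39*68*(32 - 1*(-28))) + 2777 = (24 + 39*68*(32 + 28)) + 2777 = (24 + 39*68*60) + 2777 = (24 + 159120) + 2777 = 159144 + 2777 = 161921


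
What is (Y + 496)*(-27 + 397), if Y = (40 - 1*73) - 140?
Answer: 119510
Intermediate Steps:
Y = -173 (Y = (40 - 73) - 140 = -33 - 140 = -173)
(Y + 496)*(-27 + 397) = (-173 + 496)*(-27 + 397) = 323*370 = 119510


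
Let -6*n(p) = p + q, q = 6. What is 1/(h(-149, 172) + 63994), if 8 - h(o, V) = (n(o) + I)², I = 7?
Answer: 36/2269847 ≈ 1.5860e-5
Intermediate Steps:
n(p) = -1 - p/6 (n(p) = -(p + 6)/6 = -(6 + p)/6 = -1 - p/6)
h(o, V) = 8 - (6 - o/6)² (h(o, V) = 8 - ((-1 - o/6) + 7)² = 8 - (6 - o/6)²)
1/(h(-149, 172) + 63994) = 1/((8 - (-36 - 149)²/36) + 63994) = 1/((8 - 1/36*(-185)²) + 63994) = 1/((8 - 1/36*34225) + 63994) = 1/((8 - 34225/36) + 63994) = 1/(-33937/36 + 63994) = 1/(2269847/36) = 36/2269847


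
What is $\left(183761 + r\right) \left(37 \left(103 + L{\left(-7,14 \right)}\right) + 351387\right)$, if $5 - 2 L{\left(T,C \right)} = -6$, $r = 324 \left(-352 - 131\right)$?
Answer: $\frac{19382887007}{2} \approx 9.6914 \cdot 10^{9}$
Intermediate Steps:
$r = -156492$ ($r = 324 \left(-483\right) = -156492$)
$L{\left(T,C \right)} = \frac{11}{2}$ ($L{\left(T,C \right)} = \frac{5}{2} - -3 = \frac{5}{2} + 3 = \frac{11}{2}$)
$\left(183761 + r\right) \left(37 \left(103 + L{\left(-7,14 \right)}\right) + 351387\right) = \left(183761 - 156492\right) \left(37 \left(103 + \frac{11}{2}\right) + 351387\right) = 27269 \left(37 \cdot \frac{217}{2} + 351387\right) = 27269 \left(\frac{8029}{2} + 351387\right) = 27269 \cdot \frac{710803}{2} = \frac{19382887007}{2}$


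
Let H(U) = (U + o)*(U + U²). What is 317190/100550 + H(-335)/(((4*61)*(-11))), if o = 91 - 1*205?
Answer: 252617178673/13493810 ≈ 18721.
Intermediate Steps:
o = -114 (o = 91 - 205 = -114)
H(U) = (-114 + U)*(U + U²) (H(U) = (U - 114)*(U + U²) = (-114 + U)*(U + U²))
317190/100550 + H(-335)/(((4*61)*(-11))) = 317190/100550 + (-335*(-114 + (-335)² - 113*(-335)))/(((4*61)*(-11))) = 317190*(1/100550) + (-335*(-114 + 112225 + 37855))/((244*(-11))) = 31719/10055 - 335*149966/(-2684) = 31719/10055 - 50238610*(-1/2684) = 31719/10055 + 25119305/1342 = 252617178673/13493810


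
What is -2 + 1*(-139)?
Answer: -141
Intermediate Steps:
-2 + 1*(-139) = -2 - 139 = -141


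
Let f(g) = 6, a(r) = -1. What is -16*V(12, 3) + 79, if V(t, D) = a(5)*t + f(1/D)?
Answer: 175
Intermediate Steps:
V(t, D) = 6 - t (V(t, D) = -t + 6 = 6 - t)
-16*V(12, 3) + 79 = -16*(6 - 1*12) + 79 = -16*(6 - 12) + 79 = -16*(-6) + 79 = 96 + 79 = 175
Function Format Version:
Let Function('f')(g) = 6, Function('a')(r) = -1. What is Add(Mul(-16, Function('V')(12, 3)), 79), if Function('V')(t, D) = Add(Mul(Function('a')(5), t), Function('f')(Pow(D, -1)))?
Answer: 175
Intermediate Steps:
Function('V')(t, D) = Add(6, Mul(-1, t)) (Function('V')(t, D) = Add(Mul(-1, t), 6) = Add(6, Mul(-1, t)))
Add(Mul(-16, Function('V')(12, 3)), 79) = Add(Mul(-16, Add(6, Mul(-1, 12))), 79) = Add(Mul(-16, Add(6, -12)), 79) = Add(Mul(-16, -6), 79) = Add(96, 79) = 175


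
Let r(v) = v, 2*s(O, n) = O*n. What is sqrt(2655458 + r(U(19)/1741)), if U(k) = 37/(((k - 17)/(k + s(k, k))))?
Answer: 5*sqrt(1287826354511)/3482 ≈ 1629.6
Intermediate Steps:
s(O, n) = O*n/2 (s(O, n) = (O*n)/2 = O*n/2)
U(k) = 37*(k + k**2/2)/(-17 + k) (U(k) = 37/(((k - 17)/(k + k*k/2))) = 37/(((-17 + k)/(k + k**2/2))) = 37*((k + k**2/2)/(-17 + k)) = 37*(k + k**2/2)/(-17 + k))
sqrt(2655458 + r(U(19)/1741)) = sqrt(2655458 + ((37/2)*19*(2 + 19)/(-17 + 19))/1741) = sqrt(2655458 + ((37/2)*19*21/2)*(1/1741)) = sqrt(2655458 + ((37/2)*19*(1/2)*21)*(1/1741)) = sqrt(2655458 + (14763/4)*(1/1741)) = sqrt(2655458 + 14763/6964) = sqrt(18492624275/6964) = 5*sqrt(1287826354511)/3482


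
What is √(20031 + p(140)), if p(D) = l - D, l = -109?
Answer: 3*√2198 ≈ 140.65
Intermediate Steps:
p(D) = -109 - D
√(20031 + p(140)) = √(20031 + (-109 - 1*140)) = √(20031 + (-109 - 140)) = √(20031 - 249) = √19782 = 3*√2198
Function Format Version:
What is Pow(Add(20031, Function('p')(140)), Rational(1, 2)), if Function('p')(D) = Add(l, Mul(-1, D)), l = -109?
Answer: Mul(3, Pow(2198, Rational(1, 2))) ≈ 140.65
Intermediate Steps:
Function('p')(D) = Add(-109, Mul(-1, D))
Pow(Add(20031, Function('p')(140)), Rational(1, 2)) = Pow(Add(20031, Add(-109, Mul(-1, 140))), Rational(1, 2)) = Pow(Add(20031, Add(-109, -140)), Rational(1, 2)) = Pow(Add(20031, -249), Rational(1, 2)) = Pow(19782, Rational(1, 2)) = Mul(3, Pow(2198, Rational(1, 2)))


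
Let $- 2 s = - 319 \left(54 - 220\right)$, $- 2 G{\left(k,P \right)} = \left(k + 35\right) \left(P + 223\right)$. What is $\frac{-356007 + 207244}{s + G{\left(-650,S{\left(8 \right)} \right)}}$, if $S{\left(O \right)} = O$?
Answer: $- \frac{297526}{89111} \approx -3.3388$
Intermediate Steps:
$G{\left(k,P \right)} = - \frac{\left(35 + k\right) \left(223 + P\right)}{2}$ ($G{\left(k,P \right)} = - \frac{\left(k + 35\right) \left(P + 223\right)}{2} = - \frac{\left(35 + k\right) \left(223 + P\right)}{2}$)
$s = -26477$ ($s = - \frac{\left(-319\right) \left(54 - 220\right)}{2} = - \frac{\left(-319\right) \left(-166\right)}{2} = \left(- \frac{1}{2}\right) 52954 = -26477$)
$\frac{-356007 + 207244}{s + G{\left(-650,S{\left(8 \right)} \right)}} = \frac{-356007 + 207244}{-26477 - \left(- \frac{136865}{2} - 2600\right)} = - \frac{148763}{-26477 + \left(- \frac{7805}{2} + 72475 - 140 + 2600\right)} = - \frac{148763}{-26477 + \frac{142065}{2}} = - \frac{148763}{\frac{89111}{2}} = \left(-148763\right) \frac{2}{89111} = - \frac{297526}{89111}$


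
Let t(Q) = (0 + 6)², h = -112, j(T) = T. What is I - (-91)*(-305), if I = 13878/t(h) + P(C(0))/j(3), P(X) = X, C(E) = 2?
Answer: -164213/6 ≈ -27369.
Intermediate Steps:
t(Q) = 36 (t(Q) = 6² = 36)
I = 2317/6 (I = 13878/36 + 2/3 = 13878*(1/36) + 2*(⅓) = 771/2 + ⅔ = 2317/6 ≈ 386.17)
I - (-91)*(-305) = 2317/6 - (-91)*(-305) = 2317/6 - 1*27755 = 2317/6 - 27755 = -164213/6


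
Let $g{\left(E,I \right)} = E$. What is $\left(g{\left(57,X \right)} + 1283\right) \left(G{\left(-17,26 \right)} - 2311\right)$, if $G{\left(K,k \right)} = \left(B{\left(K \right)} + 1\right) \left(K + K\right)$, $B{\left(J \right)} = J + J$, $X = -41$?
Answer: $-1593260$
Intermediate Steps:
$B{\left(J \right)} = 2 J$
$G{\left(K,k \right)} = 2 K \left(1 + 2 K\right)$ ($G{\left(K,k \right)} = \left(2 K + 1\right) \left(K + K\right) = \left(1 + 2 K\right) 2 K = 2 K \left(1 + 2 K\right)$)
$\left(g{\left(57,X \right)} + 1283\right) \left(G{\left(-17,26 \right)} - 2311\right) = \left(57 + 1283\right) \left(2 \left(-17\right) \left(1 + 2 \left(-17\right)\right) - 2311\right) = 1340 \left(2 \left(-17\right) \left(1 - 34\right) - 2311\right) = 1340 \left(2 \left(-17\right) \left(-33\right) - 2311\right) = 1340 \left(1122 - 2311\right) = 1340 \left(-1189\right) = -1593260$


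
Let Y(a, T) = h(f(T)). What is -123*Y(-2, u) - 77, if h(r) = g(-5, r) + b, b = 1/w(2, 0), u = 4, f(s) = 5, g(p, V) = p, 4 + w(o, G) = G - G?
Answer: 2275/4 ≈ 568.75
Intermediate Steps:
w(o, G) = -4 (w(o, G) = -4 + (G - G) = -4 + 0 = -4)
b = -¼ (b = 1/(-4) = -¼ ≈ -0.25000)
h(r) = -21/4 (h(r) = -5 - ¼ = -21/4)
Y(a, T) = -21/4
-123*Y(-2, u) - 77 = -123*(-21/4) - 77 = 2583/4 - 77 = 2275/4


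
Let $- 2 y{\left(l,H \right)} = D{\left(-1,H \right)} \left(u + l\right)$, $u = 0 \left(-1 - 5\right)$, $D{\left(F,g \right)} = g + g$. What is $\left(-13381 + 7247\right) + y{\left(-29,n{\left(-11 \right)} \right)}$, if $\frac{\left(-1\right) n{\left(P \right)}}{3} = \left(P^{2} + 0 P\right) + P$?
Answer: $-15704$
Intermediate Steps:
$D{\left(F,g \right)} = 2 g$
$n{\left(P \right)} = - 3 P - 3 P^{2}$ ($n{\left(P \right)} = - 3 \left(\left(P^{2} + 0 P\right) + P\right) = - 3 \left(\left(P^{2} + 0\right) + P\right) = - 3 \left(P^{2} + P\right) = - 3 \left(P + P^{2}\right) = - 3 P - 3 P^{2}$)
$u = 0$ ($u = 0 \left(-6\right) = 0$)
$y{\left(l,H \right)} = - H l$ ($y{\left(l,H \right)} = - \frac{2 H \left(0 + l\right)}{2} = - \frac{2 H l}{2} = - H l$)
$\left(-13381 + 7247\right) + y{\left(-29,n{\left(-11 \right)} \right)} = \left(-13381 + 7247\right) - \left(-3\right) \left(-11\right) \left(1 - 11\right) \left(-29\right) = -6134 - \left(-3\right) \left(-11\right) \left(-10\right) \left(-29\right) = -6134 - \left(-330\right) \left(-29\right) = -6134 - 9570 = -15704$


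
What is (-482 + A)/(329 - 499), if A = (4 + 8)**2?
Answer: 169/85 ≈ 1.9882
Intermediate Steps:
A = 144 (A = 12**2 = 144)
(-482 + A)/(329 - 499) = (-482 + 144)/(329 - 499) = -338/(-170) = -338*(-1/170) = 169/85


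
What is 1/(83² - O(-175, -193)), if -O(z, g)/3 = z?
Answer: 1/6364 ≈ 0.00015713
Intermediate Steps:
O(z, g) = -3*z
1/(83² - O(-175, -193)) = 1/(83² - (-3)*(-175)) = 1/(6889 - 1*525) = 1/(6889 - 525) = 1/6364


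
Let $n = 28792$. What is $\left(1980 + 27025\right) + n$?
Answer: $57797$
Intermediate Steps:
$\left(1980 + 27025\right) + n = \left(1980 + 27025\right) + 28792 = 29005 + 28792 = 57797$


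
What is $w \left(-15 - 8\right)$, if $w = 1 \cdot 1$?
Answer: $-23$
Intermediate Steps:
$w = 1$
$w \left(-15 - 8\right) = 1 \left(-15 - 8\right) = 1 \left(-23\right) = -23$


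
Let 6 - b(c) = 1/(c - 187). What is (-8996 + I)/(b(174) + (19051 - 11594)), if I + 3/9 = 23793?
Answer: 57707/29106 ≈ 1.9826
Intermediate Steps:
b(c) = 6 - 1/(-187 + c) (b(c) = 6 - 1/(c - 187) = 6 - 1/(-187 + c))
I = 71378/3 (I = -1/3 + 23793 = 71378/3 ≈ 23793.)
(-8996 + I)/(b(174) + (19051 - 11594)) = (-8996 + 71378/3)/((-1123 + 6*174)/(-187 + 174) + (19051 - 11594)) = 44390/(3*((-1123 + 1044)/(-13) + 7457)) = 44390/(3*(-1/13*(-79) + 7457)) = 44390/(3*(79/13 + 7457)) = 44390/(3*(97020/13)) = (44390/3)*(13/97020) = 57707/29106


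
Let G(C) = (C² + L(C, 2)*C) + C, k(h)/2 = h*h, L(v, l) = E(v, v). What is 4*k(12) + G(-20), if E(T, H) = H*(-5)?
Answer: -468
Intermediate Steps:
E(T, H) = -5*H
L(v, l) = -5*v
k(h) = 2*h² (k(h) = 2*(h*h) = 2*h²)
G(C) = C - 4*C² (G(C) = (C² + (-5*C)*C) + C = (C² - 5*C²) + C = -4*C² + C = C - 4*C²)
4*k(12) + G(-20) = 4*(2*12²) - 20*(1 - 4*(-20)) = 4*(2*144) - 20*(1 + 80) = 4*288 - 20*81 = 1152 - 1620 = -468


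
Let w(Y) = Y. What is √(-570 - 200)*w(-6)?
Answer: -6*I*√770 ≈ -166.49*I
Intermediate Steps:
√(-570 - 200)*w(-6) = √(-570 - 200)*(-6) = √(-770)*(-6) = (I*√770)*(-6) = -6*I*√770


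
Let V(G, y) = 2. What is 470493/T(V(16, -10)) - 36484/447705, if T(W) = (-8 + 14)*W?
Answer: 70213876919/1790820 ≈ 39208.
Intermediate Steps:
T(W) = 6*W
470493/T(V(16, -10)) - 36484/447705 = 470493/((6*2)) - 36484/447705 = 470493/12 - 36484*1/447705 = 470493*(1/12) - 36484/447705 = 156831/4 - 36484/447705 = 70213876919/1790820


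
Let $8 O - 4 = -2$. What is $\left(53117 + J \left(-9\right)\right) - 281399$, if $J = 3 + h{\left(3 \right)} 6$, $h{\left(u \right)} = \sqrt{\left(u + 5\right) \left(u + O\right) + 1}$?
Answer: $-228309 - 162 \sqrt{3} \approx -2.2859 \cdot 10^{5}$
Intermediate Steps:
$O = \frac{1}{4}$ ($O = \frac{1}{2} + \frac{1}{8} \left(-2\right) = \frac{1}{2} - \frac{1}{4} = \frac{1}{4} \approx 0.25$)
$h{\left(u \right)} = \sqrt{1 + \left(5 + u\right) \left(\frac{1}{4} + u\right)}$ ($h{\left(u \right)} = \sqrt{\left(u + 5\right) \left(u + \frac{1}{4}\right) + 1} = \sqrt{\left(5 + u\right) \left(\frac{1}{4} + u\right) + 1} = \sqrt{1 + \left(5 + u\right) \left(\frac{1}{4} + u\right)}$)
$J = 3 + 18 \sqrt{3}$ ($J = 3 + \frac{\sqrt{9 + 4 \cdot 3^{2} + 21 \cdot 3}}{2} \cdot 6 = 3 + \frac{\sqrt{9 + 4 \cdot 9 + 63}}{2} \cdot 6 = 3 + \frac{\sqrt{9 + 36 + 63}}{2} \cdot 6 = 3 + \frac{\sqrt{108}}{2} \cdot 6 = 3 + \frac{6 \sqrt{3}}{2} \cdot 6 = 3 + 3 \sqrt{3} \cdot 6 = 3 + 18 \sqrt{3} \approx 34.177$)
$\left(53117 + J \left(-9\right)\right) - 281399 = \left(53117 + \left(3 + 18 \sqrt{3}\right) \left(-9\right)\right) - 281399 = \left(53117 - \left(27 + 162 \sqrt{3}\right)\right) - 281399 = \left(53090 - 162 \sqrt{3}\right) - 281399 = -228309 - 162 \sqrt{3}$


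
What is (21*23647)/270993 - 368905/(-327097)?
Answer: 87467596868/29546999107 ≈ 2.9603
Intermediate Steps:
(21*23647)/270993 - 368905/(-327097) = 496587*(1/270993) - 368905*(-1/327097) = 165529/90331 + 368905/327097 = 87467596868/29546999107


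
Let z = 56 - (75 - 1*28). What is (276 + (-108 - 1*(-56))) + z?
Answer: 233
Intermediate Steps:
z = 9 (z = 56 - (75 - 28) = 56 - 1*47 = 56 - 47 = 9)
(276 + (-108 - 1*(-56))) + z = (276 + (-108 - 1*(-56))) + 9 = (276 + (-108 + 56)) + 9 = (276 - 52) + 9 = 224 + 9 = 233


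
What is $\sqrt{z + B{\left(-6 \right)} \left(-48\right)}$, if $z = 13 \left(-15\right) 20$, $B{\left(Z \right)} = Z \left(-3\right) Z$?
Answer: $2 \sqrt{321} \approx 35.833$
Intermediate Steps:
$B{\left(Z \right)} = - 3 Z^{2}$ ($B{\left(Z \right)} = - 3 Z Z = - 3 Z^{2}$)
$z = -3900$ ($z = \left(-195\right) 20 = -3900$)
$\sqrt{z + B{\left(-6 \right)} \left(-48\right)} = \sqrt{-3900 + - 3 \left(-6\right)^{2} \left(-48\right)} = \sqrt{-3900 + \left(-3\right) 36 \left(-48\right)} = \sqrt{-3900 - -5184} = \sqrt{-3900 + 5184} = \sqrt{1284} = 2 \sqrt{321}$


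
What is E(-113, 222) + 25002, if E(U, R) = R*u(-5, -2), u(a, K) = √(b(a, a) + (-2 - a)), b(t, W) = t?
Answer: 25002 + 222*I*√2 ≈ 25002.0 + 313.96*I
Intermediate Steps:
u(a, K) = I*√2 (u(a, K) = √(a + (-2 - a)) = √(-2) = I*√2)
E(U, R) = I*R*√2 (E(U, R) = R*(I*√2) = I*R*√2)
E(-113, 222) + 25002 = I*222*√2 + 25002 = 222*I*√2 + 25002 = 25002 + 222*I*√2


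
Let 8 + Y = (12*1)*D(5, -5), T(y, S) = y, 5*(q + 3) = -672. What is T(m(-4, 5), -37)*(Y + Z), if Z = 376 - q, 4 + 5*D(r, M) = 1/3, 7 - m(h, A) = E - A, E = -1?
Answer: 32279/5 ≈ 6455.8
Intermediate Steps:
q = -687/5 (q = -3 + (1/5)*(-672) = -3 - 672/5 = -687/5 ≈ -137.40)
m(h, A) = 8 + A (m(h, A) = 7 - (-1 - A) = 7 + (1 + A) = 8 + A)
D(r, M) = -11/15 (D(r, M) = -4/5 + (1/5)/3 = -4/5 + (1/5)*(1/3) = -4/5 + 1/15 = -11/15)
Z = 2567/5 (Z = 376 - 1*(-687/5) = 376 + 687/5 = 2567/5 ≈ 513.40)
Y = -84/5 (Y = -8 + (12*1)*(-11/15) = -8 + 12*(-11/15) = -8 - 44/5 = -84/5 ≈ -16.800)
T(m(-4, 5), -37)*(Y + Z) = (8 + 5)*(-84/5 + 2567/5) = 13*(2483/5) = 32279/5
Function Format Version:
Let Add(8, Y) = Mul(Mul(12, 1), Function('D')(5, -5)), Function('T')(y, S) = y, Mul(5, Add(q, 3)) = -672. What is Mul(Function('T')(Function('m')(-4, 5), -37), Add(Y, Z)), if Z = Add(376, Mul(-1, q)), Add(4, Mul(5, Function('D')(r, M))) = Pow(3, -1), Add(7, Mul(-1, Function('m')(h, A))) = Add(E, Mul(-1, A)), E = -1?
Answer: Rational(32279, 5) ≈ 6455.8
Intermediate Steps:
q = Rational(-687, 5) (q = Add(-3, Mul(Rational(1, 5), -672)) = Add(-3, Rational(-672, 5)) = Rational(-687, 5) ≈ -137.40)
Function('m')(h, A) = Add(8, A) (Function('m')(h, A) = Add(7, Mul(-1, Add(-1, Mul(-1, A)))) = Add(7, Add(1, A)) = Add(8, A))
Function('D')(r, M) = Rational(-11, 15) (Function('D')(r, M) = Add(Rational(-4, 5), Mul(Rational(1, 5), Pow(3, -1))) = Add(Rational(-4, 5), Mul(Rational(1, 5), Rational(1, 3))) = Add(Rational(-4, 5), Rational(1, 15)) = Rational(-11, 15))
Z = Rational(2567, 5) (Z = Add(376, Mul(-1, Rational(-687, 5))) = Add(376, Rational(687, 5)) = Rational(2567, 5) ≈ 513.40)
Y = Rational(-84, 5) (Y = Add(-8, Mul(Mul(12, 1), Rational(-11, 15))) = Add(-8, Mul(12, Rational(-11, 15))) = Add(-8, Rational(-44, 5)) = Rational(-84, 5) ≈ -16.800)
Mul(Function('T')(Function('m')(-4, 5), -37), Add(Y, Z)) = Mul(Add(8, 5), Add(Rational(-84, 5), Rational(2567, 5))) = Mul(13, Rational(2483, 5)) = Rational(32279, 5)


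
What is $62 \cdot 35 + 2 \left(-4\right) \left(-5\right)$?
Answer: $2210$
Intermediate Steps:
$62 \cdot 35 + 2 \left(-4\right) \left(-5\right) = 2170 - -40 = 2170 + 40 = 2210$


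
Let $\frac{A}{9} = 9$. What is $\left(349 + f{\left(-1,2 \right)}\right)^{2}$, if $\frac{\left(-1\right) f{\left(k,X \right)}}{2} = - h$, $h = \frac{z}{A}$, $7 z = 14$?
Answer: $\frac{799362529}{6561} \approx 1.2184 \cdot 10^{5}$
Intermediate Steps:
$A = 81$ ($A = 9 \cdot 9 = 81$)
$z = 2$ ($z = \frac{1}{7} \cdot 14 = 2$)
$h = \frac{2}{81} \approx 0.024691$
$f{\left(k,X \right)} = \frac{4}{81}$ ($f{\left(k,X \right)} = - 2 \left(\left(-1\right) \frac{2}{81}\right) = \left(-2\right) \left(- \frac{2}{81}\right) = \frac{4}{81}$)
$\left(349 + f{\left(-1,2 \right)}\right)^{2} = \left(349 + \frac{4}{81}\right)^{2} = \left(\frac{28273}{81}\right)^{2} = \frac{799362529}{6561}$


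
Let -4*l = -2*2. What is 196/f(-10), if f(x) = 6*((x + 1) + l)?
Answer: -49/12 ≈ -4.0833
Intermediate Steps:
l = 1 (l = -(-1)*2/2 = -¼*(-4) = 1)
f(x) = 12 + 6*x (f(x) = 6*((x + 1) + 1) = 6*((1 + x) + 1) = 6*(2 + x) = 12 + 6*x)
196/f(-10) = 196/(12 + 6*(-10)) = 196/(12 - 60) = 196/(-48) = 196*(-1/48) = -49/12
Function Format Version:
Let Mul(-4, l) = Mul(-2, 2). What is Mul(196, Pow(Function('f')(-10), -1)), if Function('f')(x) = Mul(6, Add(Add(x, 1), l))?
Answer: Rational(-49, 12) ≈ -4.0833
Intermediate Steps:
l = 1 (l = Mul(Rational(-1, 4), Mul(-2, 2)) = Mul(Rational(-1, 4), -4) = 1)
Function('f')(x) = Add(12, Mul(6, x)) (Function('f')(x) = Mul(6, Add(Add(x, 1), 1)) = Mul(6, Add(Add(1, x), 1)) = Mul(6, Add(2, x)) = Add(12, Mul(6, x)))
Mul(196, Pow(Function('f')(-10), -1)) = Mul(196, Pow(Add(12, Mul(6, -10)), -1)) = Mul(196, Pow(Add(12, -60), -1)) = Mul(196, Pow(-48, -1)) = Mul(196, Rational(-1, 48)) = Rational(-49, 12)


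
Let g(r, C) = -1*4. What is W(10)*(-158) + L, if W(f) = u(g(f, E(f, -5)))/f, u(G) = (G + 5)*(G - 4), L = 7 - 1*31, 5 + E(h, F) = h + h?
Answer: 512/5 ≈ 102.40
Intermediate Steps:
E(h, F) = -5 + 2*h (E(h, F) = -5 + (h + h) = -5 + 2*h)
L = -24 (L = 7 - 31 = -24)
g(r, C) = -4
u(G) = (-4 + G)*(5 + G) (u(G) = (5 + G)*(-4 + G) = (-4 + G)*(5 + G))
W(f) = -8/f (W(f) = (-20 - 4 + (-4)**2)/f = (-20 - 4 + 16)/f = -8/f)
W(10)*(-158) + L = -8/10*(-158) - 24 = -8*1/10*(-158) - 24 = -4/5*(-158) - 24 = 632/5 - 24 = 512/5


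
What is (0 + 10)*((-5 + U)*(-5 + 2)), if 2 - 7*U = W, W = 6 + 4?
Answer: 1290/7 ≈ 184.29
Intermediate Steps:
W = 10
U = -8/7 (U = 2/7 - ⅐*10 = 2/7 - 10/7 = -8/7 ≈ -1.1429)
(0 + 10)*((-5 + U)*(-5 + 2)) = (0 + 10)*((-5 - 8/7)*(-5 + 2)) = 10*(-43/7*(-3)) = 10*(129/7) = 1290/7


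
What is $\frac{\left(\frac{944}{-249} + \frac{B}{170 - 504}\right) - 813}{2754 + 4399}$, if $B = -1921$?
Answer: $- \frac{67450925}{594886398} \approx -0.11338$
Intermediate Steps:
$\frac{\left(\frac{944}{-249} + \frac{B}{170 - 504}\right) - 813}{2754 + 4399} = \frac{\left(\frac{944}{-249} - \frac{1921}{170 - 504}\right) - 813}{2754 + 4399} = \frac{\left(944 \left(- \frac{1}{249}\right) - \frac{1921}{-334}\right) - 813}{7153} = \left(\left(- \frac{944}{249} - - \frac{1921}{334}\right) - 813\right) \frac{1}{7153} = \left(\left(- \frac{944}{249} + \frac{1921}{334}\right) - 813\right) \frac{1}{7153} = \left(\frac{163033}{83166} - 813\right) \frac{1}{7153} = \left(- \frac{67450925}{83166}\right) \frac{1}{7153} = - \frac{67450925}{594886398}$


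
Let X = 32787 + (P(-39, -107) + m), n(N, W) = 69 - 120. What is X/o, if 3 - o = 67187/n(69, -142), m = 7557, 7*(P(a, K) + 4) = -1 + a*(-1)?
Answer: 7201659/235690 ≈ 30.556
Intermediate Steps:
P(a, K) = -29/7 - a/7 (P(a, K) = -4 + (-1 + a*(-1))/7 = -4 + (-1 - a)/7 = -4 + (-1/7 - a/7) = -29/7 - a/7)
n(N, W) = -51
o = 67340/51 (o = 3 - 67187/(-51) = 3 - 67187*(-1)/51 = 3 - 1*(-67187/51) = 3 + 67187/51 = 67340/51 ≈ 1320.4)
X = 282418/7 (X = 32787 + ((-29/7 - 1/7*(-39)) + 7557) = 32787 + ((-29/7 + 39/7) + 7557) = 32787 + (10/7 + 7557) = 32787 + 52909/7 = 282418/7 ≈ 40345.)
X/o = 282418/(7*(67340/51)) = (282418/7)*(51/67340) = 7201659/235690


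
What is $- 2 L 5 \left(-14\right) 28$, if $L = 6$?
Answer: $23520$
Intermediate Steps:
$- 2 L 5 \left(-14\right) 28 = \left(-2\right) 6 \cdot 5 \left(-14\right) 28 = \left(-12\right) 5 \left(-14\right) 28 = \left(-60\right) \left(-14\right) 28 = 840 \cdot 28 = 23520$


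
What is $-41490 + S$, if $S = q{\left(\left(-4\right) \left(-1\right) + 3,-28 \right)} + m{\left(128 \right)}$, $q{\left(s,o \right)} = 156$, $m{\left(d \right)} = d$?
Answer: $-41206$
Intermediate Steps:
$S = 284$ ($S = 156 + 128 = 284$)
$-41490 + S = -41490 + 284 = -41206$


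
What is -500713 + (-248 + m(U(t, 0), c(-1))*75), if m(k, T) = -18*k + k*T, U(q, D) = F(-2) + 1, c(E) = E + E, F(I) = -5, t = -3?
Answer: -494961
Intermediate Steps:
c(E) = 2*E
U(q, D) = -4 (U(q, D) = -5 + 1 = -4)
m(k, T) = -18*k + T*k
-500713 + (-248 + m(U(t, 0), c(-1))*75) = -500713 + (-248 - 4*(-18 + 2*(-1))*75) = -500713 + (-248 - 4*(-18 - 2)*75) = -500713 + (-248 - 4*(-20)*75) = -500713 + (-248 + 80*75) = -500713 + (-248 + 6000) = -500713 + 5752 = -494961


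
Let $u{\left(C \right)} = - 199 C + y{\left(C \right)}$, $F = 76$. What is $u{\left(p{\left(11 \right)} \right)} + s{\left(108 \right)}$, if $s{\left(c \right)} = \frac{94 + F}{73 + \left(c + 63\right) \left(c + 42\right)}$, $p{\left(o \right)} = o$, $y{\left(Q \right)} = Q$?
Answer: $- \frac{56024524}{25723} \approx -2178.0$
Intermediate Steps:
$s{\left(c \right)} = \frac{170}{73 + \left(42 + c\right) \left(63 + c\right)}$ ($s{\left(c \right)} = \frac{94 + 76}{73 + \left(c + 63\right) \left(c + 42\right)} = \frac{170}{73 + \left(63 + c\right) \left(42 + c\right)} = \frac{170}{73 + \left(42 + c\right) \left(63 + c\right)}$)
$u{\left(C \right)} = - 198 C$ ($u{\left(C \right)} = - 199 C + C = - 198 C$)
$u{\left(p{\left(11 \right)} \right)} + s{\left(108 \right)} = \left(-198\right) 11 + \frac{170}{2719 + 108^{2} + 105 \cdot 108} = -2178 + \frac{170}{2719 + 11664 + 11340} = -2178 + \frac{170}{25723} = - \frac{56024524}{25723}$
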